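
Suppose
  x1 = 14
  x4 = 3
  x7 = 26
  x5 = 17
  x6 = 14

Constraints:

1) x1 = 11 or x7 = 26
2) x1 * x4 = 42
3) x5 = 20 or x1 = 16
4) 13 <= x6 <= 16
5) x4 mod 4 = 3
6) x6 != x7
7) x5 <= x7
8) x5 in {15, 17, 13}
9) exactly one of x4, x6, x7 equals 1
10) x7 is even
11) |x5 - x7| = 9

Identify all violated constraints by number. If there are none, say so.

No — constraints 3 and 9 are not satisfied.

1) x1 = 14 ≠ 11, but x7 = 26 = 26 (second disjunct) — holds.
2) x1 * x4 = 14 * 3 = 42 — holds.
3) x5 = 17 ≠ 20 and x1 = 14 ≠ 16; both disjuncts false — does not hold.
4) x6 = 14 lies in [13, 16] — holds.
5) 3 mod 4 = 3 — holds.
6) x6 = 14, x7 = 26; distinct — holds.
7) x5 = 17, x7 = 26; 17 ≤ 26 — holds.
8) x5 = 17 is in {15, 17, 13} — holds.
9) x4=3, x6=14, x7=26; 0 of them equal 1, not exactly one — does not hold.
10) x7 = 26 is even — holds.
11) |17 - 26| = 9 — holds.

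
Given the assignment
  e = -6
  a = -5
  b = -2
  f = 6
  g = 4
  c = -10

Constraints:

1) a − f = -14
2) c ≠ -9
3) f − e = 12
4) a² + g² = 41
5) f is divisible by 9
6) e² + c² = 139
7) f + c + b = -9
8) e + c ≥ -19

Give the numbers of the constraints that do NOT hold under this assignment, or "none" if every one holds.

1) a − f = -5 − 6 = -11, not -14 — violated.
2) c = -10, and -10 ≠ -9 — OK.
3) f − e = 6 − (-6) = 12 — OK.
4) a² + g² = (-5)² + 4² = 25 + 16 = 41 — OK.
5) 6 = 9×0 + 6, so 9 does not divide 6 — violated.
6) e² + c² = (-6)² + (-10)² = 36 + 100 = 136, not 139 — violated.
7) f + c + b = 6 + (-10) + (-2) = -6, not -9 — violated.
8) e + c = -6 + (-10) = -16; -16 ≥ -19 — OK.

Violated: 1, 5, 6, and 7.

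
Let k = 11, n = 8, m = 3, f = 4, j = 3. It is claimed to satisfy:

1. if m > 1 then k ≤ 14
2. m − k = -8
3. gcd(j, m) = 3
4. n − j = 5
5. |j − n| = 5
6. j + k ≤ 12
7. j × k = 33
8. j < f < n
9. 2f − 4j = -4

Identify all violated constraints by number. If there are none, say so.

Violated: 6.

1. m = 3 > 1, so we need k ≤ 14; k = 11 ≤ 14 — OK.
2. m − k = 3 − 11 = -8 — OK.
3. gcd(3, 3) = 3 — OK.
4. n − j = 8 − 3 = 5 — OK.
5. |3 − 8| = 5 — OK.
6. j + k = 3 + 11 = 14; 14 > 12, bound 12 not met — violated.
7. j × k = 3 × 11 = 33 — OK.
8. values 3 < 4 < 8 — OK.
9. 2f − 4j = 2(4) − 4(3) = -4 — OK.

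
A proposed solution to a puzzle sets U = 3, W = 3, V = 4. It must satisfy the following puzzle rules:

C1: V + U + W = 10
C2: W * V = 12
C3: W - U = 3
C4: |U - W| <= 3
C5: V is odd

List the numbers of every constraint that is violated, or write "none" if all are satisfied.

Constraints 3 and 5 do not hold.

C1: V + U + W = 4 + 3 + 3 = 10  OK
C2: W * V = 3 * 4 = 12  OK
C3: W - U = 3 - 3 = 0, not 3  FAIL
C4: |3 - 3| = 0; 0 ≤ 3  OK
C5: V = 4 is even  FAIL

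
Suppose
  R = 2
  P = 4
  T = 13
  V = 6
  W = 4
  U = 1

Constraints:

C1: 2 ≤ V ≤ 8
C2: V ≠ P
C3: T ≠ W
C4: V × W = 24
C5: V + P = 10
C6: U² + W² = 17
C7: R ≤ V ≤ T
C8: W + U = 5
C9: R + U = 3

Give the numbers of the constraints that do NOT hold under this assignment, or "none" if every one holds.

All constraints are satisfied.

C1: V = 6 lies in [2, 8]  holds
C2: V = 6, P = 4; distinct  holds
C3: T = 13, W = 4; distinct  holds
C4: V × W = 6 × 4 = 24  holds
C5: V + P = 6 + 4 = 10  holds
C6: U² + W² = 1² + 4² = 1 + 16 = 17  holds
C7: values 2 ≤ 6 ≤ 13  holds
C8: W + U = 4 + 1 = 5  holds
C9: R + U = 2 + 1 = 3  holds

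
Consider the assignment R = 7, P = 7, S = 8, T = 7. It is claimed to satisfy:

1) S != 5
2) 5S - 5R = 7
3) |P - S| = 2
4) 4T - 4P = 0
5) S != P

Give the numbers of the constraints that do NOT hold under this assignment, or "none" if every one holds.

1) S = 8, and 8 ≠ 5 — OK.
2) 5S - 5R = 5(8) - 5(7) = 5, not 7 — violated.
3) |7 - 8| = 1, not 2 — violated.
4) 4T - 4P = 4(7) - 4(7) = 0 — OK.
5) S = 8, P = 7; distinct — OK.

No — constraints 2, 3 are not satisfied.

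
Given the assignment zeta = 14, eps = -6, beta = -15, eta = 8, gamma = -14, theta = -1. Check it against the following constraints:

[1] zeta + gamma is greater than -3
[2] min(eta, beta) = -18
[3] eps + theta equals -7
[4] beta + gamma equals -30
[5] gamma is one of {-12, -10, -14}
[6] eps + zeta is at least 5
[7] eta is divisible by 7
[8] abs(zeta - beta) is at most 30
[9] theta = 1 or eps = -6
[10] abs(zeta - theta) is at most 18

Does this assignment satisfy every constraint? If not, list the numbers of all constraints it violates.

Constraints 2, 4, and 7 are violated.

[1] zeta + gamma = 14 + (-14) = 0; 0 > -3  holds
[2] min(8, -15) = -15, not -18  fails
[3] eps + theta = -6 + (-1) = -7  holds
[4] beta + gamma = -15 + (-14) = -29, not -30  fails
[5] gamma = -14 is in {-12, -10, -14}  holds
[6] eps + zeta = -6 + 14 = 8; 8 ≥ 5  holds
[7] 8 = 7*1 + 1, so 7 does not divide 8  fails
[8] abs(14 - (-15)) = 29; 29 ≤ 30  holds
[9] theta = -1 ≠ 1, but eps = -6 = -6 (second disjunct)  holds
[10] abs(14 - (-1)) = 15; 15 ≤ 18  holds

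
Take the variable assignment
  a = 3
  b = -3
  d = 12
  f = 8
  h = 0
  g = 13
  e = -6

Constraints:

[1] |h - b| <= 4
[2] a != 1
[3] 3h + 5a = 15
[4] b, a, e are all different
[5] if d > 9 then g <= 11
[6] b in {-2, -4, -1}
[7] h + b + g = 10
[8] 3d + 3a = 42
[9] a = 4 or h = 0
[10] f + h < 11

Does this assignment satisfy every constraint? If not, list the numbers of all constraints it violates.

[1] |0 - (-3)| = 3; 3 ≤ 4 — satisfied.
[2] a = 3, and 3 ≠ 1 — satisfied.
[3] 3h + 5a = 3(0) + 5(3) = 15 — satisfied.
[4] values -3, 3, -6 are pairwise distinct — satisfied.
[5] d = 12 > 9, so we need g ≤ 11; but g = 13 > 11 — violated.
[6] b = -3 is not in {-2, -4, -1} — violated.
[7] h + b + g = 0 + (-3) + 13 = 10 — satisfied.
[8] 3d + 3a = 3(12) + 3(3) = 45, not 42 — violated.
[9] a = 3 ≠ 4, but h = 0 = 0 (second disjunct) — satisfied.
[10] f + h = 8 + 0 = 8; 8 < 11 — satisfied.

Constraints 5, 6, and 8 do not hold.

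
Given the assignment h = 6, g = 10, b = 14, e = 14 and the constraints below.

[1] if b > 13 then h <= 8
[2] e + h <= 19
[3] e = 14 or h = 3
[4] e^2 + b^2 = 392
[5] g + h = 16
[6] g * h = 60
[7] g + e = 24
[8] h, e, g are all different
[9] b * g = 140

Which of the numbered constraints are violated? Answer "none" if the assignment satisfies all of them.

Constraint 2 is violated.

[1] b = 14 > 13, so we need h ≤ 8; h = 6 ≤ 8 — satisfied.
[2] e + h = 14 + 6 = 20; 20 > 19, bound 19 not met — violated.
[3] e = 14 = 14 (first disjunct) — satisfied.
[4] e^2 + b^2 = 14^2 + 14^2 = 196 + 196 = 392 — satisfied.
[5] g + h = 10 + 6 = 16 — satisfied.
[6] g * h = 10 * 6 = 60 — satisfied.
[7] g + e = 10 + 14 = 24 — satisfied.
[8] values 6, 14, 10 are pairwise distinct — satisfied.
[9] b * g = 14 * 10 = 140 — satisfied.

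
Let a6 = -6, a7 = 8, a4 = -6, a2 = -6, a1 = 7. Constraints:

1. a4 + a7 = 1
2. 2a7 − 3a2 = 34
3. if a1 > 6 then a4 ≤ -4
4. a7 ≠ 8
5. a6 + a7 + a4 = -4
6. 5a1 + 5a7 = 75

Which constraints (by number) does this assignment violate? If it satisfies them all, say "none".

1. a4 + a7 = -6 + 8 = 2, not 1 — violated.
2. 2a7 − 3a2 = 2(8) − 3(-6) = 34 — OK.
3. a1 = 7 > 6, so we need a4 ≤ -4; a4 = -6 ≤ -4 — OK.
4. a7 = 8, but 8 is required to differ — violated.
5. a6 + a7 + a4 = -6 + 8 + (-6) = -4 — OK.
6. 5a1 + 5a7 = 5(7) + 5(8) = 75 — OK.

Constraints 1, 4 are violated.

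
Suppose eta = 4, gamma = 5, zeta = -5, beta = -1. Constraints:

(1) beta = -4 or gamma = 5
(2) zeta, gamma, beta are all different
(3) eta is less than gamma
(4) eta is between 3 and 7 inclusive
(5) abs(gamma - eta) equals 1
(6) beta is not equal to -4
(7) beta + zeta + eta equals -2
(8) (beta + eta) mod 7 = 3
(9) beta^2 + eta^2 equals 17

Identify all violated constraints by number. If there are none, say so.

(1) beta = -1 ≠ -4, but gamma = 5 = 5 (second disjunct) — holds.
(2) values -5, 5, -1 are pairwise distinct — holds.
(3) eta = 4, gamma = 5; 4 < 5 — holds.
(4) eta = 4 lies in [3, 7] — holds.
(5) abs(5 - 4) = 1 — holds.
(6) beta = -1, and -1 ≠ -4 — holds.
(7) beta + zeta + eta = -1 + (-5) + 4 = -2 — holds.
(8) beta + eta = 3; 3 mod 7 = 3 — holds.
(9) beta^2 + eta^2 = (-1)^2 + 4^2 = 1 + 16 = 17 — holds.

Yes — all constraints hold.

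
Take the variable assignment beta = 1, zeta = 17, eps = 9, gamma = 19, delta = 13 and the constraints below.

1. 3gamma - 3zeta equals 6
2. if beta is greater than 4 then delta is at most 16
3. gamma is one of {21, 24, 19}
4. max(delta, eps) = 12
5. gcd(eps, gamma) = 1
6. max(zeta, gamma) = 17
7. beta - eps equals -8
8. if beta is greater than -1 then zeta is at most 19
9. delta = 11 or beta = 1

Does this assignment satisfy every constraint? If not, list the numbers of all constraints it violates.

1. 3gamma - 3zeta = 3(19) - 3(17) = 6 — holds.
2. beta = 1, not > 4; antecedent false, conditional vacuously true — holds.
3. gamma = 19 is in {21, 24, 19} — holds.
4. max(13, 9) = 13, not 12 — does not hold.
5. gcd(9, 19) = 1 — holds.
6. max(17, 19) = 19, not 17 — does not hold.
7. beta - eps = 1 - 9 = -8 — holds.
8. beta = 1 > -1, so we need zeta ≤ 19; zeta = 17 ≤ 19 — holds.
9. delta = 13 ≠ 11, but beta = 1 = 1 (second disjunct) — holds.

Constraints 4, 6 are violated.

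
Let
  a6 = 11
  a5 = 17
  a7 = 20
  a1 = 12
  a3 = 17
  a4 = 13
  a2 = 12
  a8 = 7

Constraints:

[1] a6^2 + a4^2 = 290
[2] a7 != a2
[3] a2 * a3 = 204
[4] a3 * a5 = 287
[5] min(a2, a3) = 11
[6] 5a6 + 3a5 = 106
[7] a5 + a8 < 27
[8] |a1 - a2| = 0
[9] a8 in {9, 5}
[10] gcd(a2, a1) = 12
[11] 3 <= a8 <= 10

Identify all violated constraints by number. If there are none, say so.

[1] a6^2 + a4^2 = 11^2 + 13^2 = 121 + 169 = 290 — OK.
[2] a7 = 20, a2 = 12; distinct — OK.
[3] a2 * a3 = 12 * 17 = 204 — OK.
[4] a3 * a5 = 17 * 17 = 289, not 287 — violated.
[5] min(12, 17) = 12, not 11 — violated.
[6] 5a6 + 3a5 = 5(11) + 3(17) = 106 — OK.
[7] a5 + a8 = 17 + 7 = 24; 24 < 27 — OK.
[8] |12 - 12| = 0 — OK.
[9] a8 = 7 is not in {9, 5} — violated.
[10] gcd(12, 12) = 12 — OK.
[11] a8 = 7 lies in [3, 10] — OK.

No — constraints 4, 5, and 9 are not satisfied.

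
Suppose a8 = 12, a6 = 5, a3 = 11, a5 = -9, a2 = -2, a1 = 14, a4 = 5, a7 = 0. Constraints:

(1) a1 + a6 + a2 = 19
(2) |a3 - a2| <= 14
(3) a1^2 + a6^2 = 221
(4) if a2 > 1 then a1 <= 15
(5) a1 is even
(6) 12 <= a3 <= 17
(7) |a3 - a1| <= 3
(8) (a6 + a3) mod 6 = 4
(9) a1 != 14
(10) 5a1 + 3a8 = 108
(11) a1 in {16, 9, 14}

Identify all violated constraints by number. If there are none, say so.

(1) a1 + a6 + a2 = 14 + 5 + (-2) = 17, not 19  FAIL
(2) |11 - (-2)| = 13; 13 ≤ 14  OK
(3) a1^2 + a6^2 = 14^2 + 5^2 = 196 + 25 = 221  OK
(4) a2 = -2, not > 1; antecedent false, conditional vacuously true  OK
(5) a1 = 14 is even  OK
(6) a3 = 11 is outside [12, 17]  FAIL
(7) |11 - 14| = 3; 3 ≤ 3  OK
(8) a6 + a3 = 16; 16 mod 6 = 4  OK
(9) a1 = 14, but 14 is required to differ  FAIL
(10) 5a1 + 3a8 = 5(14) + 3(12) = 106, not 108  FAIL
(11) a1 = 14 is in {16, 9, 14}  OK

Constraints 1, 6, 9, and 10 are violated.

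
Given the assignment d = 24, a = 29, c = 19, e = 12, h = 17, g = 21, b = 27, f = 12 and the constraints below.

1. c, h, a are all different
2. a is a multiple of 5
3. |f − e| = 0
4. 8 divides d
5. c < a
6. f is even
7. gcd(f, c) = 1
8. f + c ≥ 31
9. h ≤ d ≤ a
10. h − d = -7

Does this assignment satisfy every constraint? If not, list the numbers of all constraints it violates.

1. values 19, 17, 29 are pairwise distinct — OK.
2. 29 = 5×5 + 4, so 5 does not divide 29 — violated.
3. |12 − 12| = 0 — OK.
4. 24 / 8 = 3, so 8 divides 24 — OK.
5. c = 19, a = 29; 19 < 29 — OK.
6. f = 12 is even — OK.
7. gcd(12, 19) = 1 — OK.
8. f + c = 12 + 19 = 31; 31 ≥ 31 — OK.
9. values 17 ≤ 24 ≤ 29 — OK.
10. h − d = 17 − 24 = -7 — OK.

Constraint 2 is violated.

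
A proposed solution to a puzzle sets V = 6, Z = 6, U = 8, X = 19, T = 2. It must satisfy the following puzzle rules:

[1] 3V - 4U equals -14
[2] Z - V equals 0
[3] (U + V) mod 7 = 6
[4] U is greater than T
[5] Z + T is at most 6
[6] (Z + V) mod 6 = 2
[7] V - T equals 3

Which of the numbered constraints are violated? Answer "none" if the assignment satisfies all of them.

The assignment fails constraints 3, 5, 6, 7.

[1] 3V - 4U = 3(6) - 4(8) = -14 — holds.
[2] Z - V = 6 - 6 = 0 — holds.
[3] U + V = 14; 14 mod 7 = 0, not 6 — does not hold.
[4] U = 8, T = 2; 8 > 2 — holds.
[5] Z + T = 6 + 2 = 8; 8 > 6, bound 6 not met — does not hold.
[6] Z + V = 12; 12 mod 6 = 0, not 2 — does not hold.
[7] V - T = 6 - 2 = 4, not 3 — does not hold.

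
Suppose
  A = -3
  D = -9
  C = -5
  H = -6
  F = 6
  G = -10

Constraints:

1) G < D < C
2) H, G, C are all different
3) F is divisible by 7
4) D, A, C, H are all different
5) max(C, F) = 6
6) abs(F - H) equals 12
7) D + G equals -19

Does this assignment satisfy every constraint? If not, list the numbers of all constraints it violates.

Violated: 3.

1) values -10 < -9 < -5 — holds.
2) values -6, -10, -5 are pairwise distinct — holds.
3) 6 = 7*0 + 6, so 7 does not divide 6 — fails.
4) values -9, -3, -5, -6 are pairwise distinct — holds.
5) max(-5, 6) = 6 — holds.
6) abs(6 - (-6)) = 12 — holds.
7) D + G = -9 + (-10) = -19 — holds.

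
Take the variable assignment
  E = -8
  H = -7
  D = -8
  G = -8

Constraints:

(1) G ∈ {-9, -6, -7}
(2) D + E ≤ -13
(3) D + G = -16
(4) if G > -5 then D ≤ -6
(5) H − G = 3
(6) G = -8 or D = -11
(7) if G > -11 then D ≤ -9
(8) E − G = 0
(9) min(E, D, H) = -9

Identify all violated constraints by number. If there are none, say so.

(1) G = -8 is not in {-9, -6, -7}  fails
(2) D + E = -8 + (-8) = -16; -16 ≤ -13  holds
(3) D + G = -8 + (-8) = -16  holds
(4) G = -8, not > -5; antecedent false, conditional vacuously true  holds
(5) H − G = -7 − (-8) = 1, not 3  fails
(6) G = -8 = -8 (first disjunct)  holds
(7) G = -8 > -11, so we need D ≤ -9; but D = -8 > -9  fails
(8) E − G = -8 − (-8) = 0  holds
(9) min(-8, -8, -7) = -8, not -9  fails

The assignment fails constraints 1, 5, 7, and 9.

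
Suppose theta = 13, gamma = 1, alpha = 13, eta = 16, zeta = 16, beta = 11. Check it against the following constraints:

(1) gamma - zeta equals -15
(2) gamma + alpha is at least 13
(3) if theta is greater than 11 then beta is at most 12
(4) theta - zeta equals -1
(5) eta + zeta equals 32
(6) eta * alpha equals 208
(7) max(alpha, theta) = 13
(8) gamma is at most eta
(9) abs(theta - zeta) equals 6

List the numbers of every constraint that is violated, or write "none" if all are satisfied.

The assignment fails constraints 4, 9.

(1) gamma - zeta = 1 - 16 = -15  true
(2) gamma + alpha = 1 + 13 = 14; 14 ≥ 13  true
(3) theta = 13 > 11, so we need beta ≤ 12; beta = 11 ≤ 12  true
(4) theta - zeta = 13 - 16 = -3, not -1  false
(5) eta + zeta = 16 + 16 = 32  true
(6) eta * alpha = 16 * 13 = 208  true
(7) max(13, 13) = 13  true
(8) gamma = 1, eta = 16; 1 ≤ 16  true
(9) abs(13 - 16) = 3, not 6  false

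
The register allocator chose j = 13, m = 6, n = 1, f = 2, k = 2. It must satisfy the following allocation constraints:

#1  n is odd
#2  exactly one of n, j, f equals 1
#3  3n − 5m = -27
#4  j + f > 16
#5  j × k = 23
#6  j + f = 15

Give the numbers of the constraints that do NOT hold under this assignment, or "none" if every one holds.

#1 n = 1 is odd — holds.
#2 n=1, j=13, f=2; 1 of them equals 1 — holds.
#3 3n − 5m = 3(1) − 5(6) = -27 — holds.
#4 j + f = 13 + 2 = 15; 15 ≤ 16, bound 16 not met — does not hold.
#5 j × k = 13 × 2 = 26, not 23 — does not hold.
#6 j + f = 13 + 2 = 15 — holds.

No — constraints 4 and 5 are not satisfied.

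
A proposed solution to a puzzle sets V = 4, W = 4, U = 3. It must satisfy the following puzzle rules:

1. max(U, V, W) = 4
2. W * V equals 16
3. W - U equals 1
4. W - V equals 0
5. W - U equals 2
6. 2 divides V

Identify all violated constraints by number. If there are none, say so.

1. max(3, 4, 4) = 4  ✔
2. W * V = 4 * 4 = 16  ✔
3. W - U = 4 - 3 = 1  ✔
4. W - V = 4 - 4 = 0  ✔
5. W - U = 4 - 3 = 1, not 2  ✘
6. 4 / 2 = 2, so 2 divides 4  ✔

Constraint 5 does not hold.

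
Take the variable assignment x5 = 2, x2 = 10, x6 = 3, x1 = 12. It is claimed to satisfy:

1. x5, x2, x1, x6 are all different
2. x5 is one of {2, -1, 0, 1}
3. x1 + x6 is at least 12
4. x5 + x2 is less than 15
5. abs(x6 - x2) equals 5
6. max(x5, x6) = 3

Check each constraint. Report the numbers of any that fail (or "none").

1. values 2, 10, 12, 3 are pairwise distinct  yes
2. x5 = 2 is in {2, -1, 0, 1}  yes
3. x1 + x6 = 12 + 3 = 15; 15 ≥ 12  yes
4. x5 + x2 = 2 + 10 = 12; 12 < 15  yes
5. abs(3 - 10) = 7, not 5  no
6. max(2, 3) = 3  yes

Violated: 5.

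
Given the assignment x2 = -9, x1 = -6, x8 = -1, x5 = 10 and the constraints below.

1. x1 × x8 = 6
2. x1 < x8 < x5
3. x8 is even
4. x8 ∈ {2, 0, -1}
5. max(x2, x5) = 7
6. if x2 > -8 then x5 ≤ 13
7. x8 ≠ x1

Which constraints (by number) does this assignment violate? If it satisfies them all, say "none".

1. x1 × x8 = -6 × (-1) = 6 — OK.
2. values -6 < -1 < 10 — OK.
3. x8 = -1 is odd — violated.
4. x8 = -1 is in {2, 0, -1} — OK.
5. max(-9, 10) = 10, not 7 — violated.
6. x2 = -9, not > -8; antecedent false, conditional vacuously true — OK.
7. x8 = -1, x1 = -6; distinct — OK.

The assignment fails constraints 3, 5.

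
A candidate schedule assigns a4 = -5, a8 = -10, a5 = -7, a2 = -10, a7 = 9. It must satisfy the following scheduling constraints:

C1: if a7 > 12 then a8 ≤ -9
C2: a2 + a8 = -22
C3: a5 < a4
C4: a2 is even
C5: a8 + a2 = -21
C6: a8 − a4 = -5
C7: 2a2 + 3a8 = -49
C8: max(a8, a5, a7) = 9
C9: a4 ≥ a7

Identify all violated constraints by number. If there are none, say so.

Constraints 2, 5, 7, and 9 do not hold.

C1: a7 = 9, not > 12; antecedent false, conditional vacuously true  ✓
C2: a2 + a8 = -10 + (-10) = -20, not -22  ✗
C3: a5 = -7, a4 = -5; -7 < -5  ✓
C4: a2 = -10 is even  ✓
C5: a8 + a2 = -10 + (-10) = -20, not -21  ✗
C6: a8 − a4 = -10 − (-5) = -5  ✓
C7: 2a2 + 3a8 = 2(-10) + 3(-10) = -50, not -49  ✗
C8: max(-10, -7, 9) = 9  ✓
C9: a4 = -5, a7 = 9; -5 < 9 (want ≥)  ✗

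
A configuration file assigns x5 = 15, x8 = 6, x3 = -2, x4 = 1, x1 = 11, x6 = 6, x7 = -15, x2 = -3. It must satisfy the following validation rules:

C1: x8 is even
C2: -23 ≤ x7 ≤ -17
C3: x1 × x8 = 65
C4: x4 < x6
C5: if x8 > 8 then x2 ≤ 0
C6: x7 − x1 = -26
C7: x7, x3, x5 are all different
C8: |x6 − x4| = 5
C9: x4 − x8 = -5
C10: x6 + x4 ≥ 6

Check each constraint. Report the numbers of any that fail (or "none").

C1: x8 = 6 is even — OK.
C2: x7 = -15 is outside [-23, -17] — violated.
C3: x1 × x8 = 11 × 6 = 66, not 65 — violated.
C4: x4 = 1, x6 = 6; 1 < 6 — OK.
C5: x8 = 6, not > 8; antecedent false, conditional vacuously true — OK.
C6: x7 − x1 = -15 − 11 = -26 — OK.
C7: values -15, -2, 15 are pairwise distinct — OK.
C8: |6 − 1| = 5 — OK.
C9: x4 − x8 = 1 − 6 = -5 — OK.
C10: x6 + x4 = 6 + 1 = 7; 7 ≥ 6 — OK.

No — constraints 2, 3 are not satisfied.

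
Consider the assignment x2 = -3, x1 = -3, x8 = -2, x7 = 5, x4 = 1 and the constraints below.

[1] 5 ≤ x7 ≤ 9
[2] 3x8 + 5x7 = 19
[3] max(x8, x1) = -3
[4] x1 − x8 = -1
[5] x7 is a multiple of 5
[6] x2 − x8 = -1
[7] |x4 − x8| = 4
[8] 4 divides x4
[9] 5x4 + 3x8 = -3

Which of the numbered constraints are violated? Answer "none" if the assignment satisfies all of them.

Constraints 3, 7, 8, and 9 do not hold.

[1] x7 = 5 lies in [5, 9] — holds.
[2] 3x8 + 5x7 = 3(-2) + 5(5) = 19 — holds.
[3] max(-2, -3) = -2, not -3 — does not hold.
[4] x1 − x8 = -3 − (-2) = -1 — holds.
[5] 5 / 5 = 1, so 5 divides 5 — holds.
[6] x2 − x8 = -3 − (-2) = -1 — holds.
[7] |1 − (-2)| = 3, not 4 — does not hold.
[8] 1 = 4×0 + 1, so 4 does not divide 1 — does not hold.
[9] 5x4 + 3x8 = 5(1) + 3(-2) = -1, not -3 — does not hold.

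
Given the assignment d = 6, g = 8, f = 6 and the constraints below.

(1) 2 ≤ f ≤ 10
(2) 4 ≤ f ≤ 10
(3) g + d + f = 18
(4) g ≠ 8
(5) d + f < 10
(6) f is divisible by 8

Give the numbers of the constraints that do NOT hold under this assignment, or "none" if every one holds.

No — constraints 3, 4, 5, 6 are not satisfied.

(1) f = 6 lies in [2, 10]  OK
(2) f = 6 lies in [4, 10]  OK
(3) g + d + f = 8 + 6 + 6 = 20, not 18  FAIL
(4) g = 8, but 8 is required to differ  FAIL
(5) d + f = 6 + 6 = 12; 12 ≥ 10, bound 10 not met  FAIL
(6) 6 = 8×0 + 6, so 8 does not divide 6  FAIL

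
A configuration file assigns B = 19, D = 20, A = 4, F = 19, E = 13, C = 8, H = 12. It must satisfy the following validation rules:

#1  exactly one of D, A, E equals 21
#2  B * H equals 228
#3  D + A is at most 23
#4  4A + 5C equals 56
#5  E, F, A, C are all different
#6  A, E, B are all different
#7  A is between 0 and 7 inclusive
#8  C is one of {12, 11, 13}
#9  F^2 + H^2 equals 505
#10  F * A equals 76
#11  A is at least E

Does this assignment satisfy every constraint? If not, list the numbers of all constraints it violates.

Constraints 1, 3, 8, 11 are violated.

#1 D=20, A=4, E=13; 0 of them equal 21, not exactly one — violated.
#2 B * H = 19 * 12 = 228 — satisfied.
#3 D + A = 20 + 4 = 24; 24 > 23, bound 23 not met — violated.
#4 4A + 5C = 4(4) + 5(8) = 56 — satisfied.
#5 values 13, 19, 4, 8 are pairwise distinct — satisfied.
#6 values 4, 13, 19 are pairwise distinct — satisfied.
#7 A = 4 lies in [0, 7] — satisfied.
#8 C = 8 is not in {12, 11, 13} — violated.
#9 F^2 + H^2 = 19^2 + 12^2 = 361 + 144 = 505 — satisfied.
#10 F * A = 19 * 4 = 76 — satisfied.
#11 A = 4, E = 13; 4 < 13 (want ≥) — violated.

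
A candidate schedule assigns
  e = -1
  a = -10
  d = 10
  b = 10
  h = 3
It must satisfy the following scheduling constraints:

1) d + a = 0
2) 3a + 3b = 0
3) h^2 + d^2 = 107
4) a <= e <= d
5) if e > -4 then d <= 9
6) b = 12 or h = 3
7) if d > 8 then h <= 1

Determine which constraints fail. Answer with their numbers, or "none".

Constraints 3, 5, 7 do not hold.

1) d + a = 10 + (-10) = 0  true
2) 3a + 3b = 3(-10) + 3(10) = 0  true
3) h^2 + d^2 = 3^2 + 10^2 = 9 + 100 = 109, not 107  false
4) values -10 <= -1 <= 10  true
5) e = -1 > -4, so we need d ≤ 9; but d = 10 > 9  false
6) b = 10 ≠ 12, but h = 3 = 3 (second disjunct)  true
7) d = 10 > 8, so we need h ≤ 1; but h = 3 > 1  false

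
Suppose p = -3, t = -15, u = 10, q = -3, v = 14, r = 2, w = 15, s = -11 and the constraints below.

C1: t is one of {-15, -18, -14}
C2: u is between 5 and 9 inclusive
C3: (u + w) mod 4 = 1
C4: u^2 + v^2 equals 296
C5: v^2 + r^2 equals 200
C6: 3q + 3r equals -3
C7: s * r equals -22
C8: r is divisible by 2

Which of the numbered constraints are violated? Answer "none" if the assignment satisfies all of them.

C1: t = -15 is in {-15, -18, -14} — holds.
C2: u = 10 is outside [5, 9] — does not hold.
C3: u + w = 25; 25 mod 4 = 1 — holds.
C4: u^2 + v^2 = 10^2 + 14^2 = 100 + 196 = 296 — holds.
C5: v^2 + r^2 = 14^2 + 2^2 = 196 + 4 = 200 — holds.
C6: 3q + 3r = 3(-3) + 3(2) = -3 — holds.
C7: s * r = -11 * 2 = -22 — holds.
C8: 2 / 2 = 1, so 2 divides 2 — holds.

Constraint 2 is violated.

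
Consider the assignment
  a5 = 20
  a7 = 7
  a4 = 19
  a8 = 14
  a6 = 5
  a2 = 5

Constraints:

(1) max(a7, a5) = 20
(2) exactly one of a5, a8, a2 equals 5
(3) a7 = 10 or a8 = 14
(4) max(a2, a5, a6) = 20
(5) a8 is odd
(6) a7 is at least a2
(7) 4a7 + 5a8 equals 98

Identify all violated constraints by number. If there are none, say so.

(1) max(7, 20) = 20 — holds.
(2) a5=20, a8=14, a2=5; 1 of them equals 5 — holds.
(3) a7 = 7 ≠ 10, but a8 = 14 = 14 (second disjunct) — holds.
(4) max(5, 20, 5) = 20 — holds.
(5) a8 = 14 is even — does not hold.
(6) a7 = 7, a2 = 5; 7 ≥ 5 — holds.
(7) 4a7 + 5a8 = 4(7) + 5(14) = 98 — holds.

No — constraint 5 is not satisfied.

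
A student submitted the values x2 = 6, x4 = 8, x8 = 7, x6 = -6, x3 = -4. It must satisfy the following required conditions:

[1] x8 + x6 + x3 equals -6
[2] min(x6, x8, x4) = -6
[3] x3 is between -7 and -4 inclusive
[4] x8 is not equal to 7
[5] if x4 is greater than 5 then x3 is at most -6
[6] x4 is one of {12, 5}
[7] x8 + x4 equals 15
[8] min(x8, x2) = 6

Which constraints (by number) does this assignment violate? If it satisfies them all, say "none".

[1] x8 + x6 + x3 = 7 + (-6) + (-4) = -3, not -6 — fails.
[2] min(-6, 7, 8) = -6 — holds.
[3] x3 = -4 lies in [-7, -4] — holds.
[4] x8 = 7, but 7 is required to differ — fails.
[5] x4 = 8 > 5, so we need x3 ≤ -6; but x3 = -4 > -6 — fails.
[6] x4 = 8 is not in {12, 5} — fails.
[7] x8 + x4 = 7 + 8 = 15 — holds.
[8] min(7, 6) = 6 — holds.

No — constraints 1, 4, 5, and 6 are not satisfied.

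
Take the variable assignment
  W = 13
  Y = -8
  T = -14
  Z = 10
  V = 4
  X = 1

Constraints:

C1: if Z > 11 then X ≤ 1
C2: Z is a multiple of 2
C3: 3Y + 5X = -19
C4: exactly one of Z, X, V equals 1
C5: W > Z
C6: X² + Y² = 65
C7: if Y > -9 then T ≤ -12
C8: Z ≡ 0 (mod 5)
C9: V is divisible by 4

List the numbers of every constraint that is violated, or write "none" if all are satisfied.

Yes — all constraints hold.

C1: Z = 10, not > 11; antecedent false, conditional vacuously true — holds.
C2: 10 / 2 = 5, so 2 divides 10 — holds.
C3: 3Y + 5X = 3(-8) + 5(1) = -19 — holds.
C4: Z=10, X=1, V=4; 1 of them equals 1 — holds.
C5: W = 13, Z = 10; 13 > 10 — holds.
C6: X² + Y² = 1² + (-8)² = 1 + 64 = 65 — holds.
C7: Y = -8 > -9, so we need T ≤ -12; T = -14 ≤ -12 — holds.
C8: 10 mod 5 = 0 — holds.
C9: 4 / 4 = 1, so 4 divides 4 — holds.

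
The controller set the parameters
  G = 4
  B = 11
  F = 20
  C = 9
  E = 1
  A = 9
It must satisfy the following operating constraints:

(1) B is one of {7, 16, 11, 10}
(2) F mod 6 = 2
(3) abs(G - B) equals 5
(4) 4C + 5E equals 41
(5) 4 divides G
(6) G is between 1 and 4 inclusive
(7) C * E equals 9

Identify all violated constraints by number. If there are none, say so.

(1) B = 11 is in {7, 16, 11, 10} — holds.
(2) 20 mod 6 = 2 — holds.
(3) abs(4 - 11) = 7, not 5 — does not hold.
(4) 4C + 5E = 4(9) + 5(1) = 41 — holds.
(5) 4 / 4 = 1, so 4 divides 4 — holds.
(6) G = 4 lies in [1, 4] — holds.
(7) C * E = 9 * 1 = 9 — holds.

The assignment fails constraint 3.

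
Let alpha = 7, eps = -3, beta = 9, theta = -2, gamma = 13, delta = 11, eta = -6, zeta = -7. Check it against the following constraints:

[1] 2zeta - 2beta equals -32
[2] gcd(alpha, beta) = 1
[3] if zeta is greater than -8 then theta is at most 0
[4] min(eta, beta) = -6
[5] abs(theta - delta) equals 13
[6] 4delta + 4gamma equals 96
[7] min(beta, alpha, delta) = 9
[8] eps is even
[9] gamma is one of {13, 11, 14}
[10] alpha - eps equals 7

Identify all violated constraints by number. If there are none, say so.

Constraints 7, 8, and 10 are violated.

[1] 2zeta - 2beta = 2(-7) - 2(9) = -32  holds
[2] gcd(7, 9) = 1  holds
[3] zeta = -7 > -8, so we need theta ≤ 0; theta = -2 ≤ 0  holds
[4] min(-6, 9) = -6  holds
[5] abs(-2 - 11) = 13  holds
[6] 4delta + 4gamma = 4(11) + 4(13) = 96  holds
[7] min(9, 7, 11) = 7, not 9  fails
[8] eps = -3 is odd  fails
[9] gamma = 13 is in {13, 11, 14}  holds
[10] alpha - eps = 7 - (-3) = 10, not 7  fails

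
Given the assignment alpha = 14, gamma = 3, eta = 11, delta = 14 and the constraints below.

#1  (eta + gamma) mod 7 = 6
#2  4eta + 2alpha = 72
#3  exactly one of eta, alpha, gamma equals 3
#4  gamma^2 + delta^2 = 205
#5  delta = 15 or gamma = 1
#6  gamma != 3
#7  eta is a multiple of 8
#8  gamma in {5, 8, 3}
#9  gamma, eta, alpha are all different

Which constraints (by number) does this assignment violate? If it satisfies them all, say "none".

Violated: 1, 5, 6, and 7.

#1 eta + gamma = 14; 14 mod 7 = 0, not 6 — fails.
#2 4eta + 2alpha = 4(11) + 2(14) = 72 — holds.
#3 eta=11, alpha=14, gamma=3; 1 of them equals 3 — holds.
#4 gamma^2 + delta^2 = 3^2 + 14^2 = 9 + 196 = 205 — holds.
#5 delta = 14 ≠ 15 and gamma = 3 ≠ 1; both disjuncts false — fails.
#6 gamma = 3, but 3 is required to differ — fails.
#7 11 = 8*1 + 3, so 8 does not divide 11 — fails.
#8 gamma = 3 is in {5, 8, 3} — holds.
#9 values 3, 11, 14 are pairwise distinct — holds.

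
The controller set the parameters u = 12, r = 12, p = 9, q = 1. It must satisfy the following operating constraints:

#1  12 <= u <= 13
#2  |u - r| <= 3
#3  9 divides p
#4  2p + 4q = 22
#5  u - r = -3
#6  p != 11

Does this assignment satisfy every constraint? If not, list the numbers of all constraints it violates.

The assignment fails constraint 5.

#1 u = 12 lies in [12, 13] — OK.
#2 |12 - 12| = 0; 0 ≤ 3 — OK.
#3 9 / 9 = 1, so 9 divides 9 — OK.
#4 2p + 4q = 2(9) + 4(1) = 22 — OK.
#5 u - r = 12 - 12 = 0, not -3 — violated.
#6 p = 9, and 9 ≠ 11 — OK.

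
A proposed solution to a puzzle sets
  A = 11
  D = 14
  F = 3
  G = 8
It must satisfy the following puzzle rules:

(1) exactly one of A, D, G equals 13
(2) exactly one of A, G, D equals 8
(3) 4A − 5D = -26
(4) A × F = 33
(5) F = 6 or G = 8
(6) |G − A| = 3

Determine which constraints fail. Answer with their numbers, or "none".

(1) A=11, D=14, G=8; 0 of them equal 13, not exactly one — violated.
(2) A=11, G=8, D=14; 1 of them equals 8 — satisfied.
(3) 4A − 5D = 4(11) − 5(14) = -26 — satisfied.
(4) A × F = 11 × 3 = 33 — satisfied.
(5) F = 3 ≠ 6, but G = 8 = 8 (second disjunct) — satisfied.
(6) |8 − 11| = 3 — satisfied.

Constraint 1 does not hold.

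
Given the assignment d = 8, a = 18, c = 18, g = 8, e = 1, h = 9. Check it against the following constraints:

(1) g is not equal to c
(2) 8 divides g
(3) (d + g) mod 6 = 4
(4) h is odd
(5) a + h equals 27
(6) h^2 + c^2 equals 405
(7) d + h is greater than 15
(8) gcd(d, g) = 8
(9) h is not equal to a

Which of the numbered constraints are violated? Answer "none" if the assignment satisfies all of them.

The assignment satisfies every constraint.

(1) g = 8, c = 18; distinct — holds.
(2) 8 / 8 = 1, so 8 divides 8 — holds.
(3) d + g = 16; 16 mod 6 = 4 — holds.
(4) h = 9 is odd — holds.
(5) a + h = 18 + 9 = 27 — holds.
(6) h^2 + c^2 = 9^2 + 18^2 = 81 + 324 = 405 — holds.
(7) d + h = 8 + 9 = 17; 17 > 15 — holds.
(8) gcd(8, 8) = 8 — holds.
(9) h = 9, a = 18; distinct — holds.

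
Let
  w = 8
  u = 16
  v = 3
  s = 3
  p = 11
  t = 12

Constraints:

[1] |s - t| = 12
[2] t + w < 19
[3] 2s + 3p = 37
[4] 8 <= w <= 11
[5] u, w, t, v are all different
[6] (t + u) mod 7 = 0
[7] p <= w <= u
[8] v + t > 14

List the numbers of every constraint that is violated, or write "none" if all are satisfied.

Constraints 1, 2, 3, and 7 are violated.

[1] |3 - 12| = 9, not 12 — violated.
[2] t + w = 12 + 8 = 20; 20 ≥ 19, bound 19 not met — violated.
[3] 2s + 3p = 2(3) + 3(11) = 39, not 37 — violated.
[4] w = 8 lies in [8, 11] — satisfied.
[5] values 16, 8, 12, 3 are pairwise distinct — satisfied.
[6] t + u = 28; 28 mod 7 = 0 — satisfied.
[7] values 11, 8, 16; p = 11 is not <= w = 8 — violated.
[8] v + t = 3 + 12 = 15; 15 > 14 — satisfied.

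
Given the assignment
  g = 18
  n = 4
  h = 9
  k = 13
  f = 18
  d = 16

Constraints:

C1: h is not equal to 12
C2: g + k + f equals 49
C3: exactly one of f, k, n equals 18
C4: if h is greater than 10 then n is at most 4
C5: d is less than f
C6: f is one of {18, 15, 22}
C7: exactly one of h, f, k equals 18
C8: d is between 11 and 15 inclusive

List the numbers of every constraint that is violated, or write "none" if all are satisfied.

Constraint 8 is violated.

C1: h = 9, and 9 ≠ 12 — holds.
C2: g + k + f = 18 + 13 + 18 = 49 — holds.
C3: f=18, k=13, n=4; 1 of them equals 18 — holds.
C4: h = 9, not > 10; antecedent false, conditional vacuously true — holds.
C5: d = 16, f = 18; 16 < 18 — holds.
C6: f = 18 is in {18, 15, 22} — holds.
C7: h=9, f=18, k=13; 1 of them equals 18 — holds.
C8: d = 16 is outside [11, 15] — fails.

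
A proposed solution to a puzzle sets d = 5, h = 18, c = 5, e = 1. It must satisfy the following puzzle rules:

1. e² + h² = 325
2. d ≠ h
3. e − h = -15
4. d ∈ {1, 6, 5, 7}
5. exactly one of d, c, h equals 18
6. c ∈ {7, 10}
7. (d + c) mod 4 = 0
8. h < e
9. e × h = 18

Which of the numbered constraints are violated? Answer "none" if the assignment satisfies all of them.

Constraints 3, 6, 7, 8 are violated.

1. e² + h² = 1² + 18² = 1 + 324 = 325 — holds.
2. d = 5, h = 18; distinct — holds.
3. e − h = 1 − 18 = -17, not -15 — fails.
4. d = 5 is in {1, 6, 5, 7} — holds.
5. d=5, c=5, h=18; 1 of them equals 18 — holds.
6. c = 5 is not in {7, 10} — fails.
7. d + c = 10; 10 mod 4 = 2, not 0 — fails.
8. h = 18, e = 1; 18 ≥ 1 (want <) — fails.
9. e × h = 1 × 18 = 18 — holds.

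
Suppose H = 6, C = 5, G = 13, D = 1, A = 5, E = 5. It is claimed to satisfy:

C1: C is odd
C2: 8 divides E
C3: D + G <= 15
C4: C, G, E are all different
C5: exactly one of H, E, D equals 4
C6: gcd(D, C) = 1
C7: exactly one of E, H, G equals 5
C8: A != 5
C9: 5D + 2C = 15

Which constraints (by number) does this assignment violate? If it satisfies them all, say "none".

Violated: 2, 4, 5, 8.

C1: C = 5 is odd — holds.
C2: 5 = 8*0 + 5, so 8 does not divide 5 — fails.
C3: D + G = 1 + 13 = 14; 14 ≤ 15 — holds.
C4: C = E = 5, not all different — fails.
C5: H=6, E=5, D=1; 0 of them equal 4, not exactly one — fails.
C6: gcd(1, 5) = 1 — holds.
C7: E=5, H=6, G=13; 1 of them equals 5 — holds.
C8: A = 5, but 5 is required to differ — fails.
C9: 5D + 2C = 5(1) + 2(5) = 15 — holds.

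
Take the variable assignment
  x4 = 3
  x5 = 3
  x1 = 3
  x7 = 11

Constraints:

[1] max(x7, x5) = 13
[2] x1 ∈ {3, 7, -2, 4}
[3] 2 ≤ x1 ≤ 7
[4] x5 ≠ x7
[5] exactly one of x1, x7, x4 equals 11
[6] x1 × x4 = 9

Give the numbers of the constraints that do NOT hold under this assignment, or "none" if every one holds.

Constraint 1 does not hold.

[1] max(11, 3) = 11, not 13 — violated.
[2] x1 = 3 is in {3, 7, -2, 4} — OK.
[3] x1 = 3 lies in [2, 7] — OK.
[4] x5 = 3, x7 = 11; distinct — OK.
[5] x1=3, x7=11, x4=3; 1 of them equals 11 — OK.
[6] x1 × x4 = 3 × 3 = 9 — OK.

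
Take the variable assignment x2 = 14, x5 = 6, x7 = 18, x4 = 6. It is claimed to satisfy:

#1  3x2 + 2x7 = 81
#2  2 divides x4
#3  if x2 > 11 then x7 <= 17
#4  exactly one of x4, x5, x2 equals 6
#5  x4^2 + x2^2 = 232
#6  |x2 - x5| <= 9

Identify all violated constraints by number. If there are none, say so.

#1 3x2 + 2x7 = 3(14) + 2(18) = 78, not 81 — violated.
#2 6 / 2 = 3, so 2 divides 6 — satisfied.
#3 x2 = 14 > 11, so we need x7 ≤ 17; but x7 = 18 > 17 — violated.
#4 x4=6, x5=6, x2=14; 2 of them equal 6, not exactly one — violated.
#5 x4^2 + x2^2 = 6^2 + 14^2 = 36 + 196 = 232 — satisfied.
#6 |14 - 6| = 8; 8 ≤ 9 — satisfied.

Constraints 1, 3, 4 are violated.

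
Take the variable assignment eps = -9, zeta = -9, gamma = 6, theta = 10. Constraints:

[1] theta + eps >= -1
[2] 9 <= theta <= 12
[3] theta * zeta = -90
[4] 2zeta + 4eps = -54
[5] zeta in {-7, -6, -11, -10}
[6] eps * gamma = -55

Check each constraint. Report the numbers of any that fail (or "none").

No — constraints 5, 6 are not satisfied.

[1] theta + eps = 10 + (-9) = 1; 1 ≥ -1  holds
[2] theta = 10 lies in [9, 12]  holds
[3] theta * zeta = 10 * (-9) = -90  holds
[4] 2zeta + 4eps = 2(-9) + 4(-9) = -54  holds
[5] zeta = -9 is not in {-7, -6, -11, -10}  fails
[6] eps * gamma = -9 * 6 = -54, not -55  fails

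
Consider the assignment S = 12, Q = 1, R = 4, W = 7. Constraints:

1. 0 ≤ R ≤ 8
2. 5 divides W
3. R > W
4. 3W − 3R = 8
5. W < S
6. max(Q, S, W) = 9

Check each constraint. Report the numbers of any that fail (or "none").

1. R = 4 lies in [0, 8]  ✓
2. 7 = 5×1 + 2, so 5 does not divide 7  ✗
3. R = 4, W = 7; 4 ≤ 7 (want >)  ✗
4. 3W − 3R = 3(7) − 3(4) = 9, not 8  ✗
5. W = 7, S = 12; 7 < 12  ✓
6. max(1, 12, 7) = 12, not 9  ✗

No — constraints 2, 3, 4, and 6 are not satisfied.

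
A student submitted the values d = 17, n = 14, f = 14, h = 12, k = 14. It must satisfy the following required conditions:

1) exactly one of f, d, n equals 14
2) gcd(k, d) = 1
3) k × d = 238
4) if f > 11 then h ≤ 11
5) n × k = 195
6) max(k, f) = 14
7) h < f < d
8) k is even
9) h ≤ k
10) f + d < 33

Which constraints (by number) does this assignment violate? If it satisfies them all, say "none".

1) f=14, d=17, n=14; 2 of them equal 14, not exactly one — violated.
2) gcd(14, 17) = 1 — OK.
3) k × d = 14 × 17 = 238 — OK.
4) f = 14 > 11, so we need h ≤ 11; but h = 12 > 11 — violated.
5) n × k = 14 × 14 = 196, not 195 — violated.
6) max(14, 14) = 14 — OK.
7) values 12 < 14 < 17 — OK.
8) k = 14 is even — OK.
9) h = 12, k = 14; 12 ≤ 14 — OK.
10) f + d = 14 + 17 = 31; 31 < 33 — OK.

Constraints 1, 4, 5 are violated.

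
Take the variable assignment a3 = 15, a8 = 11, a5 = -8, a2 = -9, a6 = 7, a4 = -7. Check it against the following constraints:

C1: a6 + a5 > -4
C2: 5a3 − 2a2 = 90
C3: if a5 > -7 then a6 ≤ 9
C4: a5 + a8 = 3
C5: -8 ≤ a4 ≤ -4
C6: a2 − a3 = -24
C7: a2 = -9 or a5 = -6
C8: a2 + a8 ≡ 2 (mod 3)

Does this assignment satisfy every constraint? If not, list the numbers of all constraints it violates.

C1: a6 + a5 = 7 + (-8) = -1; -1 > -4  ✓
C2: 5a3 − 2a2 = 5(15) − 2(-9) = 93, not 90  ✗
C3: a5 = -8, not > -7; antecedent false, conditional vacuously true  ✓
C4: a5 + a8 = -8 + 11 = 3  ✓
C5: a4 = -7 lies in [-8, -4]  ✓
C6: a2 − a3 = -9 − 15 = -24  ✓
C7: a2 = -9 = -9 (first disjunct)  ✓
C8: a2 + a8 = 2; 2 mod 3 = 2  ✓

Constraint 2 does not hold.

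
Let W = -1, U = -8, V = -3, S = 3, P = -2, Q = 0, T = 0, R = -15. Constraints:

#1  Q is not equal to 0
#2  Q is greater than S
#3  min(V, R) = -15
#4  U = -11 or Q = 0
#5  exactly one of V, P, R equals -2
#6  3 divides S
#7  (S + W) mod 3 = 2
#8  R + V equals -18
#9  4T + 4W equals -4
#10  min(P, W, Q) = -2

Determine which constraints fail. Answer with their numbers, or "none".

Constraints 1, 2 do not hold.

#1 Q = 0, but 0 is required to differ  false
#2 Q = 0, S = 3; 0 ≤ 3 (want >)  false
#3 min(-3, -15) = -15  true
#4 U = -8 ≠ -11, but Q = 0 = 0 (second disjunct)  true
#5 V=-3, P=-2, R=-15; 1 of them equals -2  true
#6 3 / 3 = 1, so 3 divides 3  true
#7 S + W = 2; 2 mod 3 = 2  true
#8 R + V = -15 + (-3) = -18  true
#9 4T + 4W = 4(0) + 4(-1) = -4  true
#10 min(-2, -1, 0) = -2  true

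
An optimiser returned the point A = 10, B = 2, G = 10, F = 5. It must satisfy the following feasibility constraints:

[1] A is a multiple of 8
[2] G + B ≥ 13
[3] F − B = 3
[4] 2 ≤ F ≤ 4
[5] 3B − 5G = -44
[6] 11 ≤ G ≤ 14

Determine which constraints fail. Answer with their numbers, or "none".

Violated: 1, 2, 4, and 6.

[1] 10 = 8×1 + 2, so 8 does not divide 10  fails
[2] G + B = 10 + 2 = 12; 12 < 13, bound 13 not met  fails
[3] F − B = 5 − 2 = 3  holds
[4] F = 5 is outside [2, 4]  fails
[5] 3B − 5G = 3(2) − 5(10) = -44  holds
[6] G = 10 is outside [11, 14]  fails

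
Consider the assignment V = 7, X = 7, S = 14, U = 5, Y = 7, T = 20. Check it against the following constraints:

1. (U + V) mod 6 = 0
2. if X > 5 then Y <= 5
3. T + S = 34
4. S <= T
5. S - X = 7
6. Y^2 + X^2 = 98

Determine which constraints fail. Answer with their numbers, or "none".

1. U + V = 12; 12 mod 6 = 0 — holds.
2. X = 7 > 5, so we need Y ≤ 5; but Y = 7 > 5 — fails.
3. T + S = 20 + 14 = 34 — holds.
4. S = 14, T = 20; 14 ≤ 20 — holds.
5. S - X = 14 - 7 = 7 — holds.
6. Y^2 + X^2 = 7^2 + 7^2 = 49 + 49 = 98 — holds.

The assignment fails constraint 2.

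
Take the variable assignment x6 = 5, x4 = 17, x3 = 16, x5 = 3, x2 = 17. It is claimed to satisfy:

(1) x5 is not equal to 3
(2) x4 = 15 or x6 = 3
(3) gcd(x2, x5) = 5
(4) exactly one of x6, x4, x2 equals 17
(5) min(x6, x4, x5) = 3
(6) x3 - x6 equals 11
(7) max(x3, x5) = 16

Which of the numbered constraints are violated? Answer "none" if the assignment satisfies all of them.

(1) x5 = 3, but 3 is required to differ — violated.
(2) x4 = 17 ≠ 15 and x6 = 5 ≠ 3; both disjuncts false — violated.
(3) gcd(17, 3) = 1, not 5 — violated.
(4) x6=5, x4=17, x2=17; 2 of them equal 17, not exactly one — violated.
(5) min(5, 17, 3) = 3 — satisfied.
(6) x3 - x6 = 16 - 5 = 11 — satisfied.
(7) max(16, 3) = 16 — satisfied.

No — constraints 1, 2, 3, 4 are not satisfied.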